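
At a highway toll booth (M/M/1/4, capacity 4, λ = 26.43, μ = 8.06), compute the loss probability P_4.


ρ = λ/μ = 26.43/8.06 = 3.2792
P_K = (1−ρ)ρ^K/(1−ρ^(K+1)) = (-2.2792·115.624132)/(1 − 379.149604)
= -263.525472/-378.149604 = 0.696882

Final: 0.696882


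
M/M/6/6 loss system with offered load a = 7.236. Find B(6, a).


B(c,a) = (a^c/c!) / Σ_{k=0}^{c} a^k/k!
a^6/6! = 199.369561
Σ terms (k=0..6): 1.00000 + 7.23600 + 26.17985 + 63.14579 + 114.23074 + 165.31473 + 199.36956 = 576.476670
B = 199.369561/576.476670 = 0.345842

Final: 0.345842


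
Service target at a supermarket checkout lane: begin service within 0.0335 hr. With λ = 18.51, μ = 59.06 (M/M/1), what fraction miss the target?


ρ = 18.51/59.06 = 0.3134
P(Wq > t) = ρ·e^{−(μ−λ)t} = 0.3134·e^{−1.3584}
= 0.3134·0.257065 = 0.080567

Final: 0.080567


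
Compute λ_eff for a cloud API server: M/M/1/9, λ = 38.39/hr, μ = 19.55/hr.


ρ = 1.9637; P_K = (1−ρ)ρ^9/(1−ρ^10) = 0.491329
λ_eff = λ(1 − P_K) = 38.39·(1 − 0.491329) = 38.39·0.508671 = 19.5279 /hr

Final: 19.5279 /hr


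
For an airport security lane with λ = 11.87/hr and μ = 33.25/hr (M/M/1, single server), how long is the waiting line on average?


ρ = 11.87/33.25 = 0.3570
Lq = ρ²/(1−ρ) = 0.1274/0.6430 = 0.1982

Final: 0.1982


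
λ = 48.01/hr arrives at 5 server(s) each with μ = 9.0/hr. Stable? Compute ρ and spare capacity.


Total capacity cμ = 5·9.0 = 45.00/hr
ρ = λ/(cμ) = 48.01/45.00 = 1.0669
Stable ⇔ ρ < 1: NO
Spare capacity = cμ − λ = 45.00 − 48.01 = -3.01/hr

Final: ρ = 1.0669; unstable; margin = -3.01/hr


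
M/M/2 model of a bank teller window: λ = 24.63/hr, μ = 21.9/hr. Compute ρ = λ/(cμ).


ρ = λ/(cμ) = 24.63/(2·21.9) = 24.63/43.80 = 0.5623

Final: 0.5623


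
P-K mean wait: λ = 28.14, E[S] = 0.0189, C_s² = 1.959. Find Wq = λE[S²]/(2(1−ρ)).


ρ = λ·E[S] = 28.14·0.0189 = 0.5318
E[S²] = E[S]²(1+C_s²) = 0.0189²·(1+1.959) = 0.001057
Wq = λ·E[S²]/(2(1−ρ)) = 28.14·0.001057/(2·0.4682) = 0.03177 hr

Final: 0.03177 hr


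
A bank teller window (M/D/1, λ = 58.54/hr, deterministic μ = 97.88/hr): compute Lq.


ρ = 58.54/97.88 = 0.5981
M/D/1: Lq = ρ²/(2(1−ρ)) = 0.3577/(2·0.4019) = 0.44499

Final: 0.44499


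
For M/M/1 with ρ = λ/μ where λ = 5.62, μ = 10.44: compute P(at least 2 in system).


ρ = 5.62/10.44 = 0.5383
P(N ≥ n) = ρ^n = 0.5383^2 = 0.289782

Final: 0.289782


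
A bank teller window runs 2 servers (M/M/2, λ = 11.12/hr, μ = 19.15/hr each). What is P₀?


a = λ/μ = 11.12/19.15 = 0.5807; ρ = a/c = 0.2903
Σ_{k=0}^{1} a^k/k! (terms k=0..1) = 1.00000 + 0.58068 = 1.58068
Tail: a^2/(2!(1−ρ)) = 0.33719/(2·0.7097) = 0.23757
P₀ = 1/(1.58068 + 0.23757) = 1/1.81825 = 0.549980

Final: 0.549980


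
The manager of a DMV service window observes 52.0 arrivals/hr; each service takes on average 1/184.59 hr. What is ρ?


ρ = λ/μ = 52.0/184.59 = 0.2817

Final: 0.2817


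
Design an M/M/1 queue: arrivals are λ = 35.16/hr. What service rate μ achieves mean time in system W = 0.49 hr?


W = 1/(μ−λ) ⇒ μ − λ = 1/W = 1/0.49 = 2.0408
μ = λ + 1/W = 35.16 + 2.0408 = 37.2008 per hr

Final: 37.2008 /hr


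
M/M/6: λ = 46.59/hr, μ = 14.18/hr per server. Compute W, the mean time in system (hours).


a = 3.2856; ρ = 0.5476; P₀ = 0.036359
Lq = P₀·a^c·ρ/(c!(1−ρ)²) = 0.16998
Wq = Lq/λ = 0.16998/46.59 = 0.003648 hr
W = Wq + 1/μ = 0.003648 + 0.07052 = 0.07417 hr

Final: 0.07417 hr


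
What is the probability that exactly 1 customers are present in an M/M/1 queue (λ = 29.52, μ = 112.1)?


ρ = 29.52/112.1 = 0.2633
P_n = (1−ρ)·ρ^n = (1 − 0.2633)·0.2633^1 = 0.7367·0.263336 = 0.193990

Final: 0.193990


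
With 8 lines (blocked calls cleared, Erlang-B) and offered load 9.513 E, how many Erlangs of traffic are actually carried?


B(8,9.513) = 0.314965 (Erlang-B)
Carried load = a(1 − B) = 9.513·(1 − 0.314965) = 9.513·0.685035 = 6.5167 E

Final: 6.5167 Erlangs


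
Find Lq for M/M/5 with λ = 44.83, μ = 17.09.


a = λ/μ = 2.6232; ρ = a/5 = 0.5246
P₀ = 0.070312
Lq = P₀·a^c·ρ / (c!·(1−ρ)²) = 0.070312·124.20337·0.5246/(120·0.22597)
= 0.16896

Final: 0.16896


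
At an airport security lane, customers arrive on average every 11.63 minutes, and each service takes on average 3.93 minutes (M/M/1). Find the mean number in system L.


λ = 60/11.63 = 5.1591 /hr
μ = 60/3.93 = 15.2672 /hr
ρ = λ/μ = 5.1591/15.2672 = 0.3379
L = ρ/(1−ρ) = 0.3379/0.6621 = 0.5104

Final: 0.5104


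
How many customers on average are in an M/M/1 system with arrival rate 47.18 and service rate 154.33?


ρ = λ/μ = 47.18/154.33 = 0.3057
L = ρ/(1−ρ) = 0.3057/(1 − 0.3057) = 0.3057/0.6943 = 0.4403

Final: 0.4403


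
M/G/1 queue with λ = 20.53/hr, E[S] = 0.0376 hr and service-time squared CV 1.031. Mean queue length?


ρ = λ·E[S] = 20.53·0.0376 = 0.7719
Lq = ρ²(1+C_s²)/(2(1−ρ)) = 0.5959·(1+1.031)/(2·0.2281)
= 0.5959·2.0310/0.4561 = 2.65315

Final: 2.65315


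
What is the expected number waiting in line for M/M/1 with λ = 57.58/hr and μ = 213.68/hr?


ρ = 57.58/213.68 = 0.2695
Lq = ρ²/(1−ρ) = 0.07261/0.7305 = 0.09940

Final: 0.09940


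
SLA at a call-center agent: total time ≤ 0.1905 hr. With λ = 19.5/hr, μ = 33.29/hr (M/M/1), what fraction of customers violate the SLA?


W ~ Exponential(μ−λ) for M/M/1.
μ − λ = 33.29 − 19.5 = 13.7900
P(W > t) = e^{−(μ−λ)t} = e^{−2.6270} = 0.072295

Final: 0.072295


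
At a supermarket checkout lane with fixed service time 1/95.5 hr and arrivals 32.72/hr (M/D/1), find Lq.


ρ = 32.72/95.5 = 0.3426
M/D/1: Lq = ρ²/(2(1−ρ)) = 0.1174/(2·0.6574) = 0.08928

Final: 0.08928


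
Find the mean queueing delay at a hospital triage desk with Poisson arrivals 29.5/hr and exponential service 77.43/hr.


ρ = 29.5/77.43 = 0.3810
Wq = ρ/(μ−λ) = 0.3810/(77.43 − 29.5) = 0.3810/47.93 = 0.007949 hr

Final: 0.007949 hr


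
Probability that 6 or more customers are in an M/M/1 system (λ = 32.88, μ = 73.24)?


ρ = 32.88/73.24 = 0.4489
P(N ≥ n) = ρ^n = 0.4489^6 = 0.008187

Final: 0.008187


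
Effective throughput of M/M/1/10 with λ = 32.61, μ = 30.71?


ρ = 1.0619; P_K = (1−ρ)ρ^10/(1−ρ^11) = 0.120549
λ_eff = λ(1 − P_K) = 32.61·(1 − 0.120549) = 32.61·0.879451 = 28.6789 /hr

Final: 28.6789 /hr


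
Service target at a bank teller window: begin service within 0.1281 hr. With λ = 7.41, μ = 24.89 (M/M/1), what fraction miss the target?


ρ = 7.41/24.89 = 0.2977
P(Wq > t) = ρ·e^{−(μ−λ)t} = 0.2977·e^{−2.2392}
= 0.2977·0.106545 = 0.031719

Final: 0.031719


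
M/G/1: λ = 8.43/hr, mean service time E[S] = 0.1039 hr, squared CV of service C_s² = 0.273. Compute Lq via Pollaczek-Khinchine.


ρ = λ·E[S] = 8.43·0.1039 = 0.8759
Lq = ρ²(1+C_s²)/(2(1−ρ)) = 0.7672·(1+0.273)/(2·0.1241)
= 0.7672·1.2730/0.2482 = 3.93398

Final: 3.93398


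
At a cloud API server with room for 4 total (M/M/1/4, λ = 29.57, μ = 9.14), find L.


ρ = 29.57/9.14 = 3.2352
L = ρ[1 − (K+1)ρ^K + Kρ^(K+1)] / [(1−ρ)(1−ρ^(K+1))]
Numerator: 3.2352·(1 − 5·109.552052 + 4·354.426058) = 2817.703858
Denominator: (-2.2352)·(-353.426058) = 789.988442
L = 2817.703858/789.988442 = 3.5668

Final: 3.5668


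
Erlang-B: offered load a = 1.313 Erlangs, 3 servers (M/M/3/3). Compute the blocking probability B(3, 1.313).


B(c,a) = (a^c/c!) / Σ_{k=0}^{c} a^k/k!
a^3/3! = 0.377262
Σ terms (k=0..3): 1.00000 + 1.31300 + 0.86198 + 0.37726 = 3.552246
B = 0.377262/3.552246 = 0.106204

Final: 0.106204


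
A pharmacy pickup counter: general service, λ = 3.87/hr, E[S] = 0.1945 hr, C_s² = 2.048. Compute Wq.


ρ = λ·E[S] = 3.87·0.1945 = 0.7527
E[S²] = E[S]²(1+C_s²) = 0.1945²·(1+2.048) = 0.115307
Wq = λ·E[S²]/(2(1−ρ)) = 3.87·0.115307/(2·0.2473) = 0.90227 hr

Final: 0.90227 hr


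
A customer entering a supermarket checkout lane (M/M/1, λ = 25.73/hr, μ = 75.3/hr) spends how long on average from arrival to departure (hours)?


W = 1/(μ−λ) = 1/(75.3 − 25.73) = 1/49.57 = 0.02017 hr

Final: 0.02017 hr


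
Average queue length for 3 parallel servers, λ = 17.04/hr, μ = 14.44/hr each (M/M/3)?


a = λ/μ = 1.1801; ρ = a/3 = 0.3934
P₀ = 0.300501
Lq = P₀·a^c·ρ / (c!·(1−ρ)²) = 0.300501·1.64326·0.3934/(6·0.36802)
= 0.08796

Final: 0.08796


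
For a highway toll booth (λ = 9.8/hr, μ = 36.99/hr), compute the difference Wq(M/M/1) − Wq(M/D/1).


ρ = 9.8/36.99 = 0.2649
Wq(M/M/1) = ρ/(μ−λ) = 0.2649/27.19 = 0.009744 hr
Wq(M/D/1) = ρ/(2(μ−λ)) = 0.004872 hr
Savings = 0.009744 − 0.004872 = 0.004872 hr

Final: 0.004872 hr


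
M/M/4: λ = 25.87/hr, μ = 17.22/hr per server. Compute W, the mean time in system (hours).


a = 1.5023; ρ = 0.3756; P₀ = 0.220466
Lq = P₀·a^c·ρ/(c!(1−ρ)²) = 0.04507
Wq = Lq/λ = 0.04507/25.87 = 0.001742 hr
W = Wq + 1/μ = 0.001742 + 0.05807 = 0.05981 hr

Final: 0.05981 hr


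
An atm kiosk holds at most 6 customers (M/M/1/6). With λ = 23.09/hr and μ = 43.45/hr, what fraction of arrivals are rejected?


ρ = λ/μ = 23.09/43.45 = 0.5314
P_K = (1−ρ)ρ^K/(1−ρ^(K+1)) = (0.4686·0.022522)/(1 − 0.011968)
= 0.010553/0.988032 = 0.010681

Final: 0.010681


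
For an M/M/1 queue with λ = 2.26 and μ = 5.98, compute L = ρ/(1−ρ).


ρ = λ/μ = 2.26/5.98 = 0.3779
L = ρ/(1−ρ) = 0.3779/(1 − 0.3779) = 0.3779/0.6221 = 0.6075

Final: 0.6075


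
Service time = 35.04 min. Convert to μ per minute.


μ = 1/(service time) in consistent units.
1 minute = 1 min, so μ = 1/35.04 = 0.02854 per minute

Final: 0.02854 /min


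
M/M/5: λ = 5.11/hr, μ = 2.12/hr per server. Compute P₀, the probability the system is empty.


a = λ/μ = 5.11/2.12 = 2.4104; ρ = a/c = 0.4821
Σ_{k=0}^{4} a^k/k! (terms k=0..4) = 1.00000 + 2.41038 + 2.90496 + 2.33402 + 1.40646 = 10.05582
Tail: a^5/(5!(1−ρ)) = 81.36267/(120·0.5179) = 1.30911
P₀ = 1/(10.05582 + 1.30911) = 1/11.36493 = 0.087990

Final: 0.087990


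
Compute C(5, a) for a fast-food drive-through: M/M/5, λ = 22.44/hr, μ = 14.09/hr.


a = λ/μ = 1.5926; ρ = a/5 = 0.3185
P₀ = 0.202945 (from M/M/c formula)
C(c,a) = [a^c/(c!(1−ρ))]·P₀ = [10.24612/(120·0.6815)]·0.202945
= 0.12529·0.202945 = 0.025428

Final: 0.025428


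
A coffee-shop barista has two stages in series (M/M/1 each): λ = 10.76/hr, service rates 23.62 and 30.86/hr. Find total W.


Each node sees arrival rate λ = 10.76/hr (tandem ⇒ throughput preserved).
W₁ = 1/(μ₁−λ) = 1/(23.62−10.76) = 0.07776 hr
W₂ = 1/(μ₂−λ) = 1/(30.86−10.76) = 0.04975 hr
W_total = W₁ + W₂ = 0.07776 + 0.04975 = 0.12751 hr

Final: 0.12751 hr


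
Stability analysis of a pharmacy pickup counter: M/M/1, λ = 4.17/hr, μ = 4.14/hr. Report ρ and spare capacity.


Total capacity cμ = 1·4.14 = 4.14/hr
ρ = λ/(cμ) = 4.17/4.14 = 1.0072
Stable ⇔ ρ < 1: NO
Spare capacity = cμ − λ = 4.14 − 4.17 = -0.03/hr

Final: ρ = 1.0072; unstable; margin = -0.03/hr


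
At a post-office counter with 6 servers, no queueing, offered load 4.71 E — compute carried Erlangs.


B(6,4.71) = 0.169989 (Erlang-B)
Carried load = a(1 − B) = 4.71·(1 − 0.169989) = 4.71·0.830011 = 3.9094 E

Final: 3.9094 Erlangs


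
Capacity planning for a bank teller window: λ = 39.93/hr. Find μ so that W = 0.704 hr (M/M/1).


W = 1/(μ−λ) ⇒ μ − λ = 1/W = 1/0.704 = 1.4205
μ = λ + 1/W = 39.93 + 1.4205 = 41.3505 per hr

Final: 41.3505 /hr


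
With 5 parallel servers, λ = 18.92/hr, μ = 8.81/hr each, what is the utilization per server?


ρ = λ/(cμ) = 18.92/(5·8.81) = 18.92/44.05 = 0.4295

Final: 0.4295


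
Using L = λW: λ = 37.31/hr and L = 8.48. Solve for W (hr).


W = L/λ = 8.48/37.31 = 0.2273 hr

Final: 0.2273 hr


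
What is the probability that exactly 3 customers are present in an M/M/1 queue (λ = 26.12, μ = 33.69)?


ρ = 26.12/33.69 = 0.7753
P_n = (1−ρ)·ρ^n = (1 − 0.7753)·0.7753^3 = 0.2247·0.466033 = 0.104716

Final: 0.104716


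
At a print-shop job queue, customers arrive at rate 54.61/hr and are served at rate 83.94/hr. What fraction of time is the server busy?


ρ = λ/μ = 54.61/83.94 = 0.6506

Final: 0.6506


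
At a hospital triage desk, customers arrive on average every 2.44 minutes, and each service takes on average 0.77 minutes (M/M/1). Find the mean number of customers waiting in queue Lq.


λ = 60/2.44 = 24.5902 /hr
μ = 60/0.77 = 77.9221 /hr
ρ = λ/μ = 24.5902/77.9221 = 0.3156
Lq = ρ²/(1−ρ) = 0.09959/0.6844 = 0.1455

Final: 0.1455


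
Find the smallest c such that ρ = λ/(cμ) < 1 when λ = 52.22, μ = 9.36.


Stability requires cμ > λ ⇔ c > λ/μ.
λ/μ = 52.22/9.36 = 5.5791
Minimum integer c = ⌊5.5791⌋ + 1 = 6
Check: 6·9.36 = 56.16 > 52.22, while 5·9.36 = 46.80 ≤ 52.22

Final: 6 servers


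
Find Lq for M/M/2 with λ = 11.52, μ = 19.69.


a = λ/μ = 0.5851; ρ = a/2 = 0.2925
P₀ = 0.547348
Lq = P₀·a^c·ρ / (c!·(1−ρ)²) = 0.547348·0.34231·0.2925/(2·0.50051)
= 0.05475

Final: 0.05475


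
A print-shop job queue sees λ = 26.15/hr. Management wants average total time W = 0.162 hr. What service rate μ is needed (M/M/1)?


W = 1/(μ−λ) ⇒ μ − λ = 1/W = 1/0.162 = 6.1728
μ = λ + 1/W = 26.15 + 6.1728 = 32.3228 per hr

Final: 32.3228 /hr


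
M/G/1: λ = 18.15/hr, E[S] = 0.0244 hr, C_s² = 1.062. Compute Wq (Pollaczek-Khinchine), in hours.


ρ = λ·E[S] = 18.15·0.0244 = 0.4429
E[S²] = E[S]²(1+C_s²) = 0.0244²·(1+1.062) = 0.001228
Wq = λ·E[S²]/(2(1−ρ)) = 18.15·0.001228/(2·0.5571) = 0.02000 hr

Final: 0.02000 hr


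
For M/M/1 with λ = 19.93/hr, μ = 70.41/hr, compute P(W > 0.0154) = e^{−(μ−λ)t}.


W ~ Exponential(μ−λ) for M/M/1.
μ − λ = 70.41 − 19.93 = 50.4800
P(W > t) = e^{−(μ−λ)t} = e^{−0.7774} = 0.459603

Final: 0.459603


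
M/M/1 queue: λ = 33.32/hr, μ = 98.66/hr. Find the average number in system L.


ρ = λ/μ = 33.32/98.66 = 0.3377
L = ρ/(1−ρ) = 0.3377/(1 − 0.3377) = 0.3377/0.6623 = 0.5099

Final: 0.5099


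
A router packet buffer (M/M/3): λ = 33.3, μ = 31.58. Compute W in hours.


a = 1.0545; ρ = 0.3515; P₀ = 0.343438
Lq = P₀·a^c·ρ/(c!(1−ρ)²) = 0.05609
Wq = Lq/λ = 0.05609/33.3 = 0.001684 hr
W = Wq + 1/μ = 0.001684 + 0.03167 = 0.03335 hr

Final: 0.03335 hr


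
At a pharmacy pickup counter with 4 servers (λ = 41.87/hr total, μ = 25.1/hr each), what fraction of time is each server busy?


ρ = λ/(cμ) = 41.87/(4·25.1) = 41.87/100.40 = 0.4170

Final: 0.4170


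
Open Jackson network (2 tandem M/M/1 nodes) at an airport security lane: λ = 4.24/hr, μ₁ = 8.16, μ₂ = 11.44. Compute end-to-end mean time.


Each node sees arrival rate λ = 4.24/hr (tandem ⇒ throughput preserved).
W₁ = 1/(μ₁−λ) = 1/(8.16−4.24) = 0.25510 hr
W₂ = 1/(μ₂−λ) = 1/(11.44−4.24) = 0.13889 hr
W_total = W₁ + W₂ = 0.25510 + 0.13889 = 0.39399 hr

Final: 0.39399 hr


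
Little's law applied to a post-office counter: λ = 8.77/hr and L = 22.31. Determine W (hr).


W = L/λ = 22.31/8.77 = 2.5439 hr

Final: 2.5439 hr


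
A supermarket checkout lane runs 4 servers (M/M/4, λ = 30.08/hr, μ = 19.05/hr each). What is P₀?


a = λ/μ = 30.08/19.05 = 1.5790; ρ = a/c = 0.3948
Σ_{k=0}^{3} a^k/k! (terms k=0..3) = 1.00000 + 1.57900 + 1.24662 + 0.65614 = 4.48177
Tail: a^4/(4!(1−ρ)) = 6.21629/(24·0.6052) = 0.42794
P₀ = 1/(4.48177 + 0.42794) = 1/4.90971 = 0.203678

Final: 0.203678


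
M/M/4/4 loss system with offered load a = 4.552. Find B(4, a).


B(c,a) = (a^c/c!) / Σ_{k=0}^{c} a^k/k!
a^4/4! = 17.889482
Σ terms (k=0..4): 1.00000 + 4.55200 + 10.36035 + 15.72011 + 17.88948 = 49.521942
B = 17.889482/49.521942 = 0.361244

Final: 0.361244


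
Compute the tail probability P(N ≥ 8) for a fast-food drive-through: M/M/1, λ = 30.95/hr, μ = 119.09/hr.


ρ = 30.95/119.09 = 0.2599
P(N ≥ n) = ρ^n = 0.2599^8 = 0.00002081

Final: 0.00002081


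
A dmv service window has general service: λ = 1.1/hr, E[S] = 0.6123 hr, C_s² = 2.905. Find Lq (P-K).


ρ = λ·E[S] = 1.1·0.6123 = 0.6735
Lq = ρ²(1+C_s²)/(2(1−ρ)) = 0.4536·(1+2.905)/(2·0.3265)
= 0.4536·3.9050/0.6529 = 2.71307

Final: 2.71307


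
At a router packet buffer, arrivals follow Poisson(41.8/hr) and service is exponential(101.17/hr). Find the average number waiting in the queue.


ρ = 41.8/101.17 = 0.4132
Lq = ρ²/(1−ρ) = 0.1707/0.5868 = 0.2909

Final: 0.2909


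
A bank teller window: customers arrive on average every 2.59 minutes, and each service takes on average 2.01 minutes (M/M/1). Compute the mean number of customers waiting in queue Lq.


λ = 60/2.59 = 23.1660 /hr
μ = 60/2.01 = 29.8507 /hr
ρ = λ/μ = 23.1660/29.8507 = 0.7761
Lq = ρ²/(1−ρ) = 0.6023/0.2239 = 2.6895

Final: 2.6895


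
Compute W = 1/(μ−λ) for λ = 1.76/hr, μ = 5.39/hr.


W = 1/(μ−λ) = 1/(5.39 − 1.76) = 1/3.63 = 0.2755 hr

Final: 0.2755 hr


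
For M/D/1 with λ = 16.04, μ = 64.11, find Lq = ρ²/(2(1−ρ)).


ρ = 16.04/64.11 = 0.2502
M/D/1: Lq = ρ²/(2(1−ρ)) = 0.06260/(2·0.7498) = 0.04174

Final: 0.04174


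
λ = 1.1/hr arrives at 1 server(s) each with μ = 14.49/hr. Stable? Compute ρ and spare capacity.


Total capacity cμ = 1·14.49 = 14.49/hr
ρ = λ/(cμ) = 1.1/14.49 = 0.07591
Stable ⇔ ρ < 1: YES
Spare capacity = cμ − λ = 14.49 − 1.1 = 13.39/hr

Final: ρ = 0.07591; stable; margin = 13.39/hr


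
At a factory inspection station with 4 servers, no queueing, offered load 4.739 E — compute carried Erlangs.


B(4,4.739) = 0.377149 (Erlang-B)
Carried load = a(1 − B) = 4.739·(1 − 0.377149) = 4.739·0.622851 = 2.9517 E

Final: 2.9517 Erlangs


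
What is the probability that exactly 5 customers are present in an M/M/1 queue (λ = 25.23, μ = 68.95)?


ρ = 25.23/68.95 = 0.3659
P_n = (1−ρ)·ρ^n = (1 − 0.3659)·0.3659^5 = 0.6341·0.006560 = 0.004160

Final: 0.004160


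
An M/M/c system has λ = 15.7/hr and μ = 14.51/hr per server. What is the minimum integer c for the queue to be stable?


Stability requires cμ > λ ⇔ c > λ/μ.
λ/μ = 15.7/14.51 = 1.0820
Minimum integer c = ⌊1.0820⌋ + 1 = 2
Check: 2·14.51 = 29.02 > 15.7, while 1·14.51 = 14.51 ≤ 15.7

Final: 2 servers


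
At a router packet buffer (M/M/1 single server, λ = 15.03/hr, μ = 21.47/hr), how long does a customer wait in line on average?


ρ = 15.03/21.47 = 0.7000
Wq = ρ/(μ−λ) = 0.7000/(21.47 − 15.03) = 0.7000/6.44 = 0.1087 hr

Final: 0.1087 hr


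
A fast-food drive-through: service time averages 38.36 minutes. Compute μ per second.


μ = 1/(service time) in consistent units.
1 second = 0.0166667 min, so μ = 0.0166667/38.36 = 0.0004345 per second

Final: 0.0004345 /sec


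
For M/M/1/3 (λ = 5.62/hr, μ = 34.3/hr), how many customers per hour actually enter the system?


ρ = 0.1638; P_K = (1−ρ)ρ^3/(1−ρ^4) = 0.003681
λ_eff = λ(1 − P_K) = 5.62·(1 − 0.003681) = 5.62·0.996319 = 5.5993 /hr

Final: 5.5993 /hr


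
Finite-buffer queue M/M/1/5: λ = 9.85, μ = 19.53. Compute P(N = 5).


ρ = λ/μ = 9.85/19.53 = 0.5044
P_K = (1−ρ)ρ^K/(1−ρ^(K+1)) = (0.4956·0.032634)/(1 − 0.016459)
= 0.016175/0.983541 = 0.016446

Final: 0.016446


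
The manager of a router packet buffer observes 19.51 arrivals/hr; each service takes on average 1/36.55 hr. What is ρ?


ρ = λ/μ = 19.51/36.55 = 0.5338

Final: 0.5338


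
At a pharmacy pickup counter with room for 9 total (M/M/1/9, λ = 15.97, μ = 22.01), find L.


ρ = 15.97/22.01 = 0.7256
L = ρ[1 − (K+1)ρ^K + Kρ^(K+1)] / [(1−ρ)(1−ρ^(K+1))]
Numerator: 0.7256·(1 − 10·0.055740 + 9·0.040444) = 0.585249
Denominator: (0.2744)·(0.959556) = 0.263322
L = 0.585249/0.263322 = 2.2226

Final: 2.2226


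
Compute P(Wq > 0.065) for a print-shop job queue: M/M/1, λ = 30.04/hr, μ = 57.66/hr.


ρ = 30.04/57.66 = 0.5210
P(Wq > t) = ρ·e^{−(μ−λ)t} = 0.5210·e^{−1.7953}
= 0.5210·0.166078 = 0.086524

Final: 0.086524


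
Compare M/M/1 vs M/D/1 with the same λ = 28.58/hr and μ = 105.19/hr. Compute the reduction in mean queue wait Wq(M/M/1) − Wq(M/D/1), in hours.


ρ = 28.58/105.19 = 0.2717
Wq(M/M/1) = ρ/(μ−λ) = 0.2717/76.61 = 0.003547 hr
Wq(M/D/1) = ρ/(2(μ−λ)) = 0.001773 hr
Savings = 0.003547 − 0.001773 = 0.001773 hr

Final: 0.001773 hr


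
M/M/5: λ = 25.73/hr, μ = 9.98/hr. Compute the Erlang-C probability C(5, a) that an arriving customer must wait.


a = λ/μ = 2.5782; ρ = a/5 = 0.5156
P₀ = 0.073756 (from M/M/c formula)
C(c,a) = [a^c/(c!(1−ρ))]·P₀ = [113.90590/(120·0.4844)]·0.073756
= 1.95970·0.073756 = 0.144539

Final: 0.144539


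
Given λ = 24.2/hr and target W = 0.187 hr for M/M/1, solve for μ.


W = 1/(μ−λ) ⇒ μ − λ = 1/W = 1/0.187 = 5.3476
μ = λ + 1/W = 24.2 + 5.3476 = 29.5476 per hr

Final: 29.5476 /hr


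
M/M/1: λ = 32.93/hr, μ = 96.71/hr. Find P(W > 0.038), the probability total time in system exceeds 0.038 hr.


W ~ Exponential(μ−λ) for M/M/1.
μ − λ = 96.71 − 32.93 = 63.7800
P(W > t) = e^{−(μ−λ)t} = e^{−2.4236} = 0.088599

Final: 0.088599


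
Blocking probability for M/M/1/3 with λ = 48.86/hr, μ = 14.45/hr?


ρ = λ/μ = 48.86/14.45 = 3.3813
P_K = (1−ρ)ρ^K/(1−ρ^(K+1)) = (-2.3813·38.659555)/(1 − 130.720127)
= -92.060573/-129.720127 = 0.709686

Final: 0.709686


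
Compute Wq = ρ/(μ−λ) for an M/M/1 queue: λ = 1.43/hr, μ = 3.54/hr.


ρ = 1.43/3.54 = 0.4040
Wq = ρ/(μ−λ) = 0.4040/(3.54 − 1.43) = 0.4040/2.11 = 0.1914 hr

Final: 0.1914 hr


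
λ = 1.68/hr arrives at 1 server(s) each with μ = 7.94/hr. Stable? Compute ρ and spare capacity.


Total capacity cμ = 1·7.94 = 7.94/hr
ρ = λ/(cμ) = 1.68/7.94 = 0.2116
Stable ⇔ ρ < 1: YES
Spare capacity = cμ − λ = 7.94 − 1.68 = 6.26/hr

Final: ρ = 0.2116; stable; margin = 6.26/hr


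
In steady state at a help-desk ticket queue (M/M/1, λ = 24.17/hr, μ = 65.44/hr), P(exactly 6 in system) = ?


ρ = 24.17/65.44 = 0.3693
P_n = (1−ρ)·ρ^n = (1 − 0.3693)·0.3693^6 = 0.6307·0.002539 = 0.001601

Final: 0.001601


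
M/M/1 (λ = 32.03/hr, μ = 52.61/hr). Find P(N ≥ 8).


ρ = 32.03/52.61 = 0.6088
P(N ≥ n) = ρ^n = 0.6088^8 = 0.018876

Final: 0.018876


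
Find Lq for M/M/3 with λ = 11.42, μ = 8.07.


a = λ/μ = 1.4151; ρ = a/3 = 0.4717
P₀ = 0.231996
Lq = P₀·a^c·ρ / (c!·(1−ρ)²) = 0.231996·2.83386·0.4717/(6·0.27909)
= 0.18519

Final: 0.18519


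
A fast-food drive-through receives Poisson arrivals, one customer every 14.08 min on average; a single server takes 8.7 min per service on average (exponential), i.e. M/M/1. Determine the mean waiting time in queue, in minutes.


λ = 60/14.08 = 4.2614 /hr
μ = 60/8.7 = 6.8966 /hr
ρ = λ/μ = 4.2614/6.8966 = 0.6179
Wq = ρ/(μ−λ) = 0.6179/(6.8966−4.2614) = 0.23448 hr
In minutes: 0.23448·60 = 14.069 min

Final: 14.069 min


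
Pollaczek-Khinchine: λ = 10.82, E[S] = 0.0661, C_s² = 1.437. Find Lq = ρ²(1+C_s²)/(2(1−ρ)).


ρ = λ·E[S] = 10.82·0.0661 = 0.7152
Lq = ρ²(1+C_s²)/(2(1−ρ)) = 0.5115·(1+1.437)/(2·0.2848)
= 0.5115·2.4370/0.5696 = 2.18850

Final: 2.18850


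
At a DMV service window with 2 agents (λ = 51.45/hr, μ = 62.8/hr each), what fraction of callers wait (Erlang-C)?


a = λ/μ = 0.8193; ρ = a/2 = 0.4096
P₀ = 0.418808 (from M/M/c formula)
C(c,a) = [a^c/(c!(1−ρ))]·P₀ = [0.67120/(2·0.5904)]·0.418808
= 0.56846·0.418808 = 0.238076

Final: 0.238076


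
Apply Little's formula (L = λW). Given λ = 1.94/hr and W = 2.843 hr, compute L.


L = λW = 1.94·2.843 = 5.5154

Final: 5.5154


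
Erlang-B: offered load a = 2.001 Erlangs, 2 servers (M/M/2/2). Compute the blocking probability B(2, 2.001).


B(c,a) = (a^c/c!) / Σ_{k=0}^{c} a^k/k!
a^2/2! = 2.002000
Σ terms (k=0..2): 1.00000 + 2.00100 + 2.00200 = 5.003000
B = 2.002000/5.003000 = 0.400160

Final: 0.400160


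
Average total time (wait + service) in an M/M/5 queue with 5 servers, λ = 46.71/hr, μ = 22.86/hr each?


a = 2.0433; ρ = 0.4087; P₀ = 0.128519
Lq = P₀·a^c·ρ/(c!(1−ρ)²) = 0.04458
Wq = Lq/λ = 0.04458/46.71 = 0.0009544 hr
W = Wq + 1/μ = 0.0009544 + 0.04374 = 0.04470 hr

Final: 0.04470 hr


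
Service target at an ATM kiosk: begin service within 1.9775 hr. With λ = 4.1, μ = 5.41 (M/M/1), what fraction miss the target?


ρ = 4.1/5.41 = 0.7579
P(Wq > t) = ρ·e^{−(μ−λ)t} = 0.7579·e^{−2.5905}
= 0.7579·0.074981 = 0.056825

Final: 0.056825


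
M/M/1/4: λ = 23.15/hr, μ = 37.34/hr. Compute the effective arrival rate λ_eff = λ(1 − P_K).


ρ = 0.6200; P_K = (1−ρ)ρ^4/(1−ρ^5) = 0.061807
λ_eff = λ(1 − P_K) = 23.15·(1 − 0.061807) = 23.15·0.938193 = 21.7192 /hr

Final: 21.7192 /hr


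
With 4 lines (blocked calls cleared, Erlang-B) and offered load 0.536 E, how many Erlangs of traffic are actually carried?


B(4,0.536) = 0.002013 (Erlang-B)
Carried load = a(1 − B) = 0.536·(1 − 0.002013) = 0.536·0.997987 = 0.5349 E

Final: 0.5349 Erlangs


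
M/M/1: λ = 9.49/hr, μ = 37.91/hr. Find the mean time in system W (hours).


W = 1/(μ−λ) = 1/(37.91 − 9.49) = 1/28.42 = 0.03519 hr

Final: 0.03519 hr


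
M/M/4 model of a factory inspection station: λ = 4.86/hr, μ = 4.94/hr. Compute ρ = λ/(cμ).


ρ = λ/(cμ) = 4.86/(4·4.94) = 4.86/19.76 = 0.2460

Final: 0.2460


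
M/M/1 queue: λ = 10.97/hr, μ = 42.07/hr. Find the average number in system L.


ρ = λ/μ = 10.97/42.07 = 0.2608
L = ρ/(1−ρ) = 0.2608/(1 − 0.2608) = 0.2608/0.7392 = 0.3527

Final: 0.3527


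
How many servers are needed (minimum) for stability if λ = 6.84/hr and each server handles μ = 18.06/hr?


Stability requires cμ > λ ⇔ c > λ/μ.
λ/μ = 6.84/18.06 = 0.3787
Minimum integer c = ⌊0.3787⌋ + 1 = 1
Check: 1·18.06 = 18.06 > 6.84, while 0·18.06 = 0.00 ≤ 6.84

Final: 1 servers


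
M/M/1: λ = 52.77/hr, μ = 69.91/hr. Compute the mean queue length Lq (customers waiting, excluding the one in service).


ρ = 52.77/69.91 = 0.7548
Lq = ρ²/(1−ρ) = 0.5698/0.2452 = 2.3239

Final: 2.3239


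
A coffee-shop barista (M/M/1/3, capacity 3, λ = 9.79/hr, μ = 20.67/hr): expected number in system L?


ρ = 9.79/20.67 = 0.4736
L = ρ[1 − (K+1)ρ^K + Kρ^(K+1)] / [(1−ρ)(1−ρ^(K+1))]
Numerator: 0.4736·(1 − 4·0.106249 + 3·0.050323) = 0.343845
Denominator: (0.5264)·(0.949677) = 0.499878
L = 0.343845/0.499878 = 0.6879

Final: 0.6879


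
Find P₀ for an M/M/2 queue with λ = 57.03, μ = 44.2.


a = λ/μ = 57.03/44.2 = 1.2903; ρ = a/c = 0.6451
Σ_{k=0}^{1} a^k/k! (terms k=0..1) = 1.00000 + 1.29027 = 2.29027
Tail: a^2/(2!(1−ρ)) = 1.66480/(2·0.3549) = 2.34569
P₀ = 1/(2.29027 + 2.34569) = 1/4.63596 = 0.215705

Final: 0.215705


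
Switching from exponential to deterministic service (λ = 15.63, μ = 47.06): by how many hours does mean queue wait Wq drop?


ρ = 15.63/47.06 = 0.3321
Wq(M/M/1) = ρ/(μ−λ) = 0.3321/31.43 = 0.01057 hr
Wq(M/D/1) = ρ/(2(μ−λ)) = 0.005284 hr
Savings = 0.01057 − 0.005284 = 0.005284 hr

Final: 0.005284 hr


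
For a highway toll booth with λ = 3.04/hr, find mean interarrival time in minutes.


Mean interarrival time = 1/λ = 1/3.04 hour = 0.32895 hour
In minutes: 0.32895 × 60 = 19.7368 min

Final: 19.7368 min


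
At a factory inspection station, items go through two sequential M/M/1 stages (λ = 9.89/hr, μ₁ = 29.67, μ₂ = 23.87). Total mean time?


Each node sees arrival rate λ = 9.89/hr (tandem ⇒ throughput preserved).
W₁ = 1/(μ₁−λ) = 1/(29.67−9.89) = 0.05056 hr
W₂ = 1/(μ₂−λ) = 1/(23.87−9.89) = 0.07153 hr
W_total = W₁ + W₂ = 0.05056 + 0.07153 = 0.12209 hr

Final: 0.12209 hr


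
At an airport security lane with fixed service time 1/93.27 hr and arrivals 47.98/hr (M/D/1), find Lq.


ρ = 47.98/93.27 = 0.5144
M/D/1: Lq = ρ²/(2(1−ρ)) = 0.2646/(2·0.4856) = 0.27249

Final: 0.27249


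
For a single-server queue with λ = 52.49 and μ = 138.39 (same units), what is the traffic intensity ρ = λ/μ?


ρ = λ/μ = 52.49/138.39 = 0.3793

Final: 0.3793


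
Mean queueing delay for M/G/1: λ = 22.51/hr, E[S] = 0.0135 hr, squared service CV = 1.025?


ρ = λ·E[S] = 22.51·0.0135 = 0.3039
E[S²] = E[S]²(1+C_s²) = 0.0135²·(1+1.025) = 0.0003691
Wq = λ·E[S²]/(2(1−ρ)) = 22.51·0.0003691/(2·0.6961) = 0.005967 hr

Final: 0.005967 hr


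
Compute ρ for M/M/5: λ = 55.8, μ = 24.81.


ρ = λ/(cμ) = 55.8/(5·24.81) = 55.8/124.05 = 0.4498

Final: 0.4498


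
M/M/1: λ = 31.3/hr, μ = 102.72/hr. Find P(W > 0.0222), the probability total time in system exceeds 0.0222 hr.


W ~ Exponential(μ−λ) for M/M/1.
μ − λ = 102.72 − 31.3 = 71.4200
P(W > t) = e^{−(μ−λ)t} = e^{−1.5855} = 0.204840

Final: 0.204840


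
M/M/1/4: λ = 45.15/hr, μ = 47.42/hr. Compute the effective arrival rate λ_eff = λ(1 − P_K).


ρ = 0.9521; P_K = (1−ρ)ρ^4/(1−ρ^5) = 0.180875
λ_eff = λ(1 − P_K) = 45.15·(1 − 0.180875) = 45.15·0.819125 = 36.9835 /hr

Final: 36.9835 /hr


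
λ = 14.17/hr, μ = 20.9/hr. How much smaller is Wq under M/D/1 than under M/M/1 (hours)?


ρ = 14.17/20.9 = 0.6780
Wq(M/M/1) = ρ/(μ−λ) = 0.6780/6.73 = 0.10074 hr
Wq(M/D/1) = ρ/(2(μ−λ)) = 0.05037 hr
Savings = 0.10074 − 0.05037 = 0.05037 hr

Final: 0.05037 hr


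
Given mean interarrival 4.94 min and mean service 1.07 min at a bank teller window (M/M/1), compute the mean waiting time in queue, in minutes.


λ = 60/4.94 = 12.1457 /hr
μ = 60/1.07 = 56.0748 /hr
ρ = λ/μ = 12.1457/56.0748 = 0.2166
Wq = ρ/(μ−λ) = 0.2166/(56.0748−12.1457) = 0.004931 hr
In minutes: 0.004931·60 = 0.2958 min

Final: 0.2958 min


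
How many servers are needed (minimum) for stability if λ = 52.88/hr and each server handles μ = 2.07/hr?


Stability requires cμ > λ ⇔ c > λ/μ.
λ/μ = 52.88/2.07 = 25.5459
Minimum integer c = ⌊25.5459⌋ + 1 = 26
Check: 26·2.07 = 53.82 > 52.88, while 25·2.07 = 51.75 ≤ 52.88

Final: 26 servers


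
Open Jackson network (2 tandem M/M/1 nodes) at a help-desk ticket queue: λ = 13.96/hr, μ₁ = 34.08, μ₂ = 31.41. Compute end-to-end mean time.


Each node sees arrival rate λ = 13.96/hr (tandem ⇒ throughput preserved).
W₁ = 1/(μ₁−λ) = 1/(34.08−13.96) = 0.04970 hr
W₂ = 1/(μ₂−λ) = 1/(31.41−13.96) = 0.05731 hr
W_total = W₁ + W₂ = 0.04970 + 0.05731 = 0.10701 hr

Final: 0.10701 hr


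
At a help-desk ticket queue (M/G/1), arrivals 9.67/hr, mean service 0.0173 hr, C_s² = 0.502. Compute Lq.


ρ = λ·E[S] = 9.67·0.0173 = 0.1673
Lq = ρ²(1+C_s²)/(2(1−ρ)) = 0.02799·(1+0.502)/(2·0.8327)
= 0.02799·1.5020/1.6654 = 0.02524

Final: 0.02524


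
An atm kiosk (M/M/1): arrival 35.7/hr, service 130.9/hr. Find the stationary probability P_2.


ρ = 35.7/130.9 = 0.2727
P_n = (1−ρ)·ρ^n = (1 − 0.2727)·0.2727^2 = 0.7273·0.074380 = 0.054095

Final: 0.054095


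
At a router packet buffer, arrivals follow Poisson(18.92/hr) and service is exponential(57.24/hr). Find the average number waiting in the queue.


ρ = 18.92/57.24 = 0.3305
Lq = ρ²/(1−ρ) = 0.1093/0.6695 = 0.1632

Final: 0.1632


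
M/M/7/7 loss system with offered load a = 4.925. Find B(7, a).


B(c,a) = (a^c/c!) / Σ_{k=0}^{c} a^k/k!
a^7/7! = 13.944826
Σ terms (k=0..7): 1.00000 + 4.92500 + 12.12781 + 19.90983 + 24.51397 + 24.14626 + 19.82006 + 13.94483 = 120.387758
B = 13.944826/120.387758 = 0.115833

Final: 0.115833


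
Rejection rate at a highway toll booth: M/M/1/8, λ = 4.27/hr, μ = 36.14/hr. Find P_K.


ρ = λ/μ = 4.27/36.14 = 0.1182
P_K = (1−ρ)ρ^K/(1−ρ^(K+1)) = (0.8818·0.00000003798)/(1 − 0.000000004487)
= 0.00000003349/1.000000 = 0.00000003349

Final: 0.00000003349


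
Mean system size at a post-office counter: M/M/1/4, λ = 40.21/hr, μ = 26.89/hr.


ρ = 40.21/26.89 = 1.4954
L = ρ[1 − (K+1)ρ^K + Kρ^(K+1)] / [(1−ρ)(1−ρ^(K+1))]
Numerator: 1.4954·(1 − 5·5.000035 + 4·7.476810) = 8.833136
Denominator: (-0.4954)·(-6.476810) = 3.208297
L = 8.833136/3.208297 = 2.7532

Final: 2.7532


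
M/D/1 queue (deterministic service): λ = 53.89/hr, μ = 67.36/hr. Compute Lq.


ρ = 53.89/67.36 = 0.8000
M/D/1: Lq = ρ²/(2(1−ρ)) = 0.6400/(2·0.2000) = 1.60036

Final: 1.60036


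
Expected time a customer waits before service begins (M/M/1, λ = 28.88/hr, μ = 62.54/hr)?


ρ = 28.88/62.54 = 0.4618
Wq = ρ/(μ−λ) = 0.4618/(62.54 − 28.88) = 0.4618/33.66 = 0.01372 hr

Final: 0.01372 hr


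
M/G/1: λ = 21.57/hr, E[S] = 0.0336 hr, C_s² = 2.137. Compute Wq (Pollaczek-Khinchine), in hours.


ρ = λ·E[S] = 21.57·0.0336 = 0.7248
E[S²] = E[S]²(1+C_s²) = 0.0336²·(1+2.137) = 0.003542
Wq = λ·E[S²]/(2(1−ρ)) = 21.57·0.003542/(2·0.2752) = 0.13877 hr

Final: 0.13877 hr


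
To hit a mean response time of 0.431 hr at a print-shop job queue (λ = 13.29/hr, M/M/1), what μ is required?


W = 1/(μ−λ) ⇒ μ − λ = 1/W = 1/0.431 = 2.3202
μ = λ + 1/W = 13.29 + 2.3202 = 15.6102 per hr

Final: 15.6102 /hr


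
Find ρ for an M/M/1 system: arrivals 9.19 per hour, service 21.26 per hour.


ρ = λ/μ = 9.19/21.26 = 0.4323

Final: 0.4323


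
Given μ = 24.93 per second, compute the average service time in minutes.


Mean service time = 1/μ = 1/24.93 second = 0.04011 second
In minutes: 0.04011 × 0.0166667 = 0.0006685 min

Final: 0.0006685 min


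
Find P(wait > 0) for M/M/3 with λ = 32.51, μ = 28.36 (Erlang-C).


a = λ/μ = 1.1463; ρ = a/3 = 0.3821
P₀ = 0.311556 (from M/M/c formula)
C(c,a) = [a^c/(c!(1−ρ))]·P₀ = [1.50637/(6·0.6179)]·0.311556
= 0.40632·0.311556 = 0.126592

Final: 0.126592


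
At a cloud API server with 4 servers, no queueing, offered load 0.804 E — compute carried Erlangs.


B(4,0.804) = 0.007803 (Erlang-B)
Carried load = a(1 − B) = 0.804·(1 − 0.007803) = 0.804·0.992197 = 0.7977 E

Final: 0.7977 Erlangs


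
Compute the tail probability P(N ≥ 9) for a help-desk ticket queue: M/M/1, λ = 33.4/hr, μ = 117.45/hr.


ρ = 33.4/117.45 = 0.2844
P(N ≥ n) = ρ^n = 0.2844^9 = 0.00001216

Final: 0.00001216


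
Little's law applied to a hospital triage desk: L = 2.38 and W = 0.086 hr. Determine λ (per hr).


λ = L/W = 2.38/0.086 = 27.6744 /hr

Final: 27.6744 /hr


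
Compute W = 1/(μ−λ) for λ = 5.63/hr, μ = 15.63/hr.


W = 1/(μ−λ) = 1/(15.63 − 5.63) = 1/10.00 = 0.1000 hr

Final: 0.1000 hr


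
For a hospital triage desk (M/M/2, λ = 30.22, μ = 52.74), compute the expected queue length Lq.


a = λ/μ = 0.5730; ρ = a/2 = 0.2865
P₀ = 0.554606
Lq = P₀·a^c·ρ / (c!·(1−ρ)²) = 0.554606·0.32833·0.2865/(2·0.50908)
= 0.05124

Final: 0.05124


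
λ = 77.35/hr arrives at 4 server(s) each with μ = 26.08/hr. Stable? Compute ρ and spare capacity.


Total capacity cμ = 4·26.08 = 104.32/hr
ρ = λ/(cμ) = 77.35/104.32 = 0.7415
Stable ⇔ ρ < 1: YES
Spare capacity = cμ − λ = 104.32 − 77.35 = 26.97/hr

Final: ρ = 0.7415; stable; margin = 26.97/hr


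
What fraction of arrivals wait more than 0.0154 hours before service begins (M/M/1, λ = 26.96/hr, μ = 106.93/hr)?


ρ = 26.96/106.93 = 0.2521
P(Wq > t) = ρ·e^{−(μ−λ)t} = 0.2521·e^{−1.2315}
= 0.2521·0.291843 = 0.073582

Final: 0.073582


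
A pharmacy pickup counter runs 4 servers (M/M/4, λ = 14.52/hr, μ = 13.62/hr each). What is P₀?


a = λ/μ = 14.52/13.62 = 1.0661; ρ = a/c = 0.2665
Σ_{k=0}^{3} a^k/k! (terms k=0..3) = 1.00000 + 1.06608 + 0.56826 + 0.20194 = 2.83628
Tail: a^4/(4!(1−ρ)) = 1.29169/(24·0.7335) = 0.07338
P₀ = 1/(2.83628 + 0.07338) = 1/2.90966 = 0.343683

Final: 0.343683


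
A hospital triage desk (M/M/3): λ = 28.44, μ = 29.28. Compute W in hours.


a = 0.9713; ρ = 0.3238; P₀ = 0.374688
Lq = P₀·a^c·ρ/(c!(1−ρ)²) = 0.04052
Wq = Lq/λ = 0.04052/28.44 = 0.001425 hr
W = Wq + 1/μ = 0.001425 + 0.03415 = 0.03558 hr

Final: 0.03558 hr


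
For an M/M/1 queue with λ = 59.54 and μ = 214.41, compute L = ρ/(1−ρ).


ρ = λ/μ = 59.54/214.41 = 0.2777
L = ρ/(1−ρ) = 0.2777/(1 − 0.2777) = 0.2777/0.7223 = 0.3845

Final: 0.3845


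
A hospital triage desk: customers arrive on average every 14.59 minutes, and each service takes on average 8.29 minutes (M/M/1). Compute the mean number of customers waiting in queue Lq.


λ = 60/14.59 = 4.1124 /hr
μ = 60/8.29 = 7.2376 /hr
ρ = λ/μ = 4.1124/7.2376 = 0.5682
Lq = ρ²/(1−ρ) = 0.3228/0.4318 = 0.7477

Final: 0.7477


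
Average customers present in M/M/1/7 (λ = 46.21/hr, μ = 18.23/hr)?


ρ = 46.21/18.23 = 2.5348
L = ρ[1 − (K+1)ρ^K + Kρ^(K+1)] / [(1−ρ)(1−ρ^(K+1))]
Numerator: 2.5348·(1 − 8·672.426931 + 7·1704.489770) = 16610.791430
Denominator: (-1.5348)·(-1703.489770) = 2614.571791
L = 16610.791430/2614.571791 = 6.3532

Final: 6.3532


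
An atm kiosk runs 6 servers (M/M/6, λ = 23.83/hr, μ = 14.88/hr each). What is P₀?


a = λ/μ = 23.83/14.88 = 1.6015; ρ = a/c = 0.2669
Σ_{k=0}^{5} a^k/k! (terms k=0..5) = 1.00000 + 1.60148 + 1.28237 + 0.68456 + 0.27408 + 0.08779 = 4.93027
Tail: a^6/(6!(1−ρ)) = 16.87045/(720·0.7331) = 0.03196
P₀ = 1/(4.93027 + 0.03196) = 1/4.96223 = 0.201522

Final: 0.201522


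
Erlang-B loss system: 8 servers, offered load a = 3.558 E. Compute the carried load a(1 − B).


B(8,3.558) = 0.018351 (Erlang-B)
Carried load = a(1 − B) = 3.558·(1 − 0.018351) = 3.558·0.981649 = 3.4927 E

Final: 3.4927 Erlangs


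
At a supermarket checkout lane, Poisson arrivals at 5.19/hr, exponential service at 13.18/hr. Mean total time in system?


W = 1/(μ−λ) = 1/(13.18 − 5.19) = 1/7.99 = 0.1252 hr

Final: 0.1252 hr


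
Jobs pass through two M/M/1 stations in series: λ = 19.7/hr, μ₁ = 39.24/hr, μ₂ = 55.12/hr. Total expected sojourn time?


Each node sees arrival rate λ = 19.7/hr (tandem ⇒ throughput preserved).
W₁ = 1/(μ₁−λ) = 1/(39.24−19.7) = 0.05118 hr
W₂ = 1/(μ₂−λ) = 1/(55.12−19.7) = 0.02823 hr
W_total = W₁ + W₂ = 0.05118 + 0.02823 = 0.07941 hr

Final: 0.07941 hr


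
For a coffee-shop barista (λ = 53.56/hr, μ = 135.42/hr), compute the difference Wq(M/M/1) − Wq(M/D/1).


ρ = 53.56/135.42 = 0.3955
Wq(M/M/1) = ρ/(μ−λ) = 0.3955/81.86 = 0.004832 hr
Wq(M/D/1) = ρ/(2(μ−λ)) = 0.002416 hr
Savings = 0.004832 − 0.002416 = 0.002416 hr

Final: 0.002416 hr


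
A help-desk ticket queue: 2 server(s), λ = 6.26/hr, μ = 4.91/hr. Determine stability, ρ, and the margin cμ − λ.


Total capacity cμ = 2·4.91 = 9.82/hr
ρ = λ/(cμ) = 6.26/9.82 = 0.6375
Stable ⇔ ρ < 1: YES
Spare capacity = cμ − λ = 9.82 − 6.26 = 3.56/hr

Final: ρ = 0.6375; stable; margin = 3.56/hr


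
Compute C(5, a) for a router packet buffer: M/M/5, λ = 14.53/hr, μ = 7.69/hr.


a = λ/μ = 1.8895; ρ = a/5 = 0.3779
P₀ = 0.150321 (from M/M/c formula)
C(c,a) = [a^c/(c!(1−ρ))]·P₀ = [24.08221/(120·0.6221)]·0.150321
= 0.32259·0.150321 = 0.048492

Final: 0.048492


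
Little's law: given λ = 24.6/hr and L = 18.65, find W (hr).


W = L/λ = 18.65/24.6 = 0.7581 hr

Final: 0.7581 hr


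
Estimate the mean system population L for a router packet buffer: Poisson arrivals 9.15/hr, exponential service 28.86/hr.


ρ = λ/μ = 9.15/28.86 = 0.3170
L = ρ/(1−ρ) = 0.3170/(1 − 0.3170) = 0.3170/0.6830 = 0.4642

Final: 0.4642


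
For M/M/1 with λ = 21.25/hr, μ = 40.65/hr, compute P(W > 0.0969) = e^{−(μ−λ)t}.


W ~ Exponential(μ−λ) for M/M/1.
μ − λ = 40.65 − 21.25 = 19.4000
P(W > t) = e^{−(μ−λ)t} = e^{−1.8799} = 0.152611

Final: 0.152611
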